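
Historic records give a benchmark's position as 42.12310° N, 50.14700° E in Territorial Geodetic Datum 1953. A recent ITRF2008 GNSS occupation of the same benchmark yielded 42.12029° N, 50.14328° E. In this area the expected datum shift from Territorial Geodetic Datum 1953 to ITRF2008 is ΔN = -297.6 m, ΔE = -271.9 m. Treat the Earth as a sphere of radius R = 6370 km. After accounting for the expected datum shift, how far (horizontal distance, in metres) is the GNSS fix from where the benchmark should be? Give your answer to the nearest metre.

Observed coordinate differences: Δφ = -0.00281°, Δλ = -0.00372°.
Converting to metres (1° lat = 111177 m, cos φ = 0.741705): observed ΔN = -312.4 m, observed ΔE = -306.8 m.
Subtracting the expected shift leaves a residual of -312.4 − (-297.6) = -14.8 m north and -306.8 − (-271.9) = -34.9 m east.
Residual distance = √((-14.8)² + (-34.9)²) = 37.9 m.

38 m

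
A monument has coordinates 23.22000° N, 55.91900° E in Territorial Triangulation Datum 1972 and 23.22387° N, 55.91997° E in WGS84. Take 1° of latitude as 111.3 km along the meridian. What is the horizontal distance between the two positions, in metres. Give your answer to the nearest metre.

442 m

Δφ = 23.22387° − 23.22000° = +0.00387°; Δλ = 55.91997° − 55.91900° = +0.00097°.
ΔN = Δφ × 111300 = 430.7 m; ΔE = Δλ × 111300 × cos(23.22000°) = +0.00097 × 111300 × 0.918998 = 99.2 m.
Distance = √(ΔE² + ΔN²) = √(99.2² + 430.7²) = 442.0 m.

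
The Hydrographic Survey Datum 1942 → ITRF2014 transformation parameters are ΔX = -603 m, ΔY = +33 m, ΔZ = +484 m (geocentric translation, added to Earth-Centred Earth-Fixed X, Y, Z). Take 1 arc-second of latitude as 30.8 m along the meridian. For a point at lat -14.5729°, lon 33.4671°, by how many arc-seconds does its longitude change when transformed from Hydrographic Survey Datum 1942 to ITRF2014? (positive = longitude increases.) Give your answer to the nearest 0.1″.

Δλ = 12.1″

sin φ = -0.251612, cos φ = 0.967828, sin λ = 0.551458, cos λ = 0.834203.
East component: ΔE = −sin λ·ΔX + cos λ·ΔY = −(0.551458)(-603) + (0.834203)(33) = 360.06 m.
1° of latitude spans 3600 × 30.80 = 110880 m; at latitude φ, 1° of longitude spans that × cos φ = 107312.8 m, so Δλ = 360.06 / 107312.8 × 3600 = 12.079″.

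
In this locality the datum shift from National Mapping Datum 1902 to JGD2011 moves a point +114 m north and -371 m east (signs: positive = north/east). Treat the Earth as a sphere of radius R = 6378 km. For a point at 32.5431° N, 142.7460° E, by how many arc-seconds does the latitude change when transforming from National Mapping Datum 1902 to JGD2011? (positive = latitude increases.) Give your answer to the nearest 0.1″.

On a sphere of radius R, 1 rad of latitude = R, so Δφ = ΔN / R = 114.0 / 6378000 = 1.7874e-05 rad = 3.687″.

Δφ = 3.7″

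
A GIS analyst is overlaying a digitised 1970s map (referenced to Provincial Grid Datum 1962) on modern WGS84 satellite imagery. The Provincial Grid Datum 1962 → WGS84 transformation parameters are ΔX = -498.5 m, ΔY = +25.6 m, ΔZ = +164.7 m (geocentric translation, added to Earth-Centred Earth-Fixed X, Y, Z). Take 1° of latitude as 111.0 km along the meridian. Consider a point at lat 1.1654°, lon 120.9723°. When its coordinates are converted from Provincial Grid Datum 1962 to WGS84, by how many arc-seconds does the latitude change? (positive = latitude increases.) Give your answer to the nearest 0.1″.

Δφ = 5.2″

sin φ = 0.020339, cos φ = 0.999793, sin λ = 0.857416, cos λ = -0.514624.
North component: ΔN = −sin φ cos λ·ΔX − sin φ sin λ·ΔY + cos φ·ΔZ = −(0.020339)(-0.514624)(-498.5) − (0.020339)(0.857416)(25.6) + (0.999793)(164.7) = 159.00 m.
1° of latitude spans 111000 m, so Δφ = 159.00 / 111000 × 3600 = 5.157″.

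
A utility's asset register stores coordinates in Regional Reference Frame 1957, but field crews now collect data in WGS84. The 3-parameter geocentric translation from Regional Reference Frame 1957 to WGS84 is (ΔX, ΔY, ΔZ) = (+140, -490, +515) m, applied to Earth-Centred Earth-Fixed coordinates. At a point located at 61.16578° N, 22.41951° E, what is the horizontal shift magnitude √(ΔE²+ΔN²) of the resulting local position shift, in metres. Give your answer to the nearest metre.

588 m

At φ = 61.16578°, λ = 22.41951°: sin φ = 0.876019, cos φ = 0.482277, sin λ = 0.381385, cos λ = 0.924416.
ΔE = −sin λ·ΔX + cos λ·ΔY = −(0.381385)·(140) + (0.924416)·(-490) = -506.36 m.
ΔN = −sin φ cos λ·ΔX − sin φ sin λ·ΔY + cos φ·ΔZ = −(0.876019)(0.924416)(140) − (0.876019)(0.381385)(-490) + (0.482277)(515) = 298.71 m.
Horizontal magnitude = √(ΔE² + ΔN²) = √((-506.36)² + 298.71²) = 587.90 m.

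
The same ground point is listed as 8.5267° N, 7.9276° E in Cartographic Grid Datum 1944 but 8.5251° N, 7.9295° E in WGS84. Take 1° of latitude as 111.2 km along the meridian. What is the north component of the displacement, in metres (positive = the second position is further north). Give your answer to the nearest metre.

Δφ = 8.5251° − 8.5267° = -0.0016°; Δλ = 7.9295° − 7.9276° = +0.0019°.
ΔN = Δφ × 111200 = -177.9 m; ΔE = Δλ × 111200 × cos(8.5267°) = +0.0019 × 111200 × 0.988947 = 208.9 m.

ΔN = -178 m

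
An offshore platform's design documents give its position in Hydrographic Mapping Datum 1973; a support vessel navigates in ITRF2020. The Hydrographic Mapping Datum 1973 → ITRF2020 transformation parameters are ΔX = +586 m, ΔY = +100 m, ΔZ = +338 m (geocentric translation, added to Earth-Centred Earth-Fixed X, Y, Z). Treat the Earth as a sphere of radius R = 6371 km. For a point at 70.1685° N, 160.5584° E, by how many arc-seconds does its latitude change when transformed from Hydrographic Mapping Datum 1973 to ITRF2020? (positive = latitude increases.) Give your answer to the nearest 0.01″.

Δφ = 19.53″

sin φ = 0.940694, cos φ = 0.339255, sin λ = 0.332846, cos λ = -0.942981.
North component: ΔN = −sin φ cos λ·ΔX − sin φ sin λ·ΔY + cos φ·ΔZ = −(0.940694)(-0.942981)(586) − (0.940694)(0.332846)(100) + (0.339255)(338) = 603.17 m.
1° of latitude spans πR/180 = 111195 m, so Δφ = 603.17 / 111195 × 3600 = 19.528″.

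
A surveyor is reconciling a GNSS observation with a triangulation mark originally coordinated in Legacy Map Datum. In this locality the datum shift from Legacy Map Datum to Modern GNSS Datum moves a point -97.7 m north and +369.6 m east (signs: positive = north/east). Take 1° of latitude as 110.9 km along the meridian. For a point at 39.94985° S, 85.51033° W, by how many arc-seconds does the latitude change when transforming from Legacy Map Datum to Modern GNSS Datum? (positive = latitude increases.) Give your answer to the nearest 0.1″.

1° of latitude = 110.9 km, so Δφ = -97.7 / 110900 = -0.0008810° = -3.172″.

Δφ = -3.2″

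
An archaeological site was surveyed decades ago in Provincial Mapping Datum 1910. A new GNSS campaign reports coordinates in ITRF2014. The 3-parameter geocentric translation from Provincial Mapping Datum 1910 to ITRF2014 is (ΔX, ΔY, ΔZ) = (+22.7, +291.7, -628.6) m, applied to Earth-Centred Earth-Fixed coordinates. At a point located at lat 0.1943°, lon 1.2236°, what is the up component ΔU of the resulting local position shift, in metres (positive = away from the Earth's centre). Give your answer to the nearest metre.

ΔU = 27 m

The local up (radial) axis is (cos φ cos λ, cos φ sin λ, sin φ), giving ΔU = 22.695 + 6.229 − 2.132 = 26.79 m.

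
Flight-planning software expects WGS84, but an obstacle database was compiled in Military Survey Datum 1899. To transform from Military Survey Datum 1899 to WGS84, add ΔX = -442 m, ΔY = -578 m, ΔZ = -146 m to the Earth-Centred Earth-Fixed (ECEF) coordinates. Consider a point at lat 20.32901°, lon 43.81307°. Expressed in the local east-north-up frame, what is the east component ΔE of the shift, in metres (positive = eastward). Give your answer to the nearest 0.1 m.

The local east axis at (φ, λ) is (−sin λ, cos λ, 0), so ΔE = −sin(43.81307°)·(-442) + cos(43.81307°)·(-578) = -111.09 m.

ΔE = -111.1 m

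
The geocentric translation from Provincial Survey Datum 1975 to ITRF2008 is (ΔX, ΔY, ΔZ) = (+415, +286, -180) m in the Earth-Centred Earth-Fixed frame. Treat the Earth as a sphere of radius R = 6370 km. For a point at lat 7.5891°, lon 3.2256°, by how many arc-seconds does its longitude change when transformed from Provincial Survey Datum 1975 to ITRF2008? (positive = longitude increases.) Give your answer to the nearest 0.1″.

Δλ = 8.6″

sin φ = 0.132068, cos φ = 0.991241, sin λ = 0.056268, cos λ = 0.998416.
East component: ΔE = −sin λ·ΔX + cos λ·ΔY = −(0.056268)(415) + (0.998416)(286) = 262.20 m.
1° of latitude spans πR/180 = 111177 m; at latitude φ, 1° of longitude spans that × cos φ = 110203.6 m, so Δλ = 262.20 / 110203.6 × 3600 = 8.565″.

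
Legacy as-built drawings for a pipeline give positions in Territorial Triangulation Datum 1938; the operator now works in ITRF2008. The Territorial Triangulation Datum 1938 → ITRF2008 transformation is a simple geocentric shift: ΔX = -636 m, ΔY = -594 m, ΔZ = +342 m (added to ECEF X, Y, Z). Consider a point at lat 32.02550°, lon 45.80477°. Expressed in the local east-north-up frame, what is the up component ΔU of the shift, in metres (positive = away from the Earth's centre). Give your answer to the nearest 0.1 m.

The local up (radial) axis is (cos φ cos λ, cos φ sin λ, sin φ), giving ΔU = -375.885 − 361.066 + 181.361 = -555.59 m.

ΔU = -555.6 m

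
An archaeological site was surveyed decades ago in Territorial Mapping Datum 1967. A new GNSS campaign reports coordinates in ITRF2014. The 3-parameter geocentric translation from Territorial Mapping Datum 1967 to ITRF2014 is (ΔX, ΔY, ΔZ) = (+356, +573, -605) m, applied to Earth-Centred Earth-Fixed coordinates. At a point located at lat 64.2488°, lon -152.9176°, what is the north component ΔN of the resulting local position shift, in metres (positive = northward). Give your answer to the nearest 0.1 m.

ΔN = 257.6 m

The local north axis is (−sin φ cos λ, −sin φ sin λ, cos φ), giving ΔN = 285.487 + 234.963 − 262.851 = 257.60 m.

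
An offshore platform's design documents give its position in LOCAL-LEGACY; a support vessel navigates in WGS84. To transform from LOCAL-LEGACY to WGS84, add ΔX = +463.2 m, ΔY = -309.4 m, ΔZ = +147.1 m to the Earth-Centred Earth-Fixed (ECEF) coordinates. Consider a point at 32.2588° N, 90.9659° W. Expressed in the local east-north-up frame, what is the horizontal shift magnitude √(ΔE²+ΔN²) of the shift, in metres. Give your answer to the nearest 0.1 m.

At φ = 32.2588°, λ = -90.9659°: sin φ = 0.533744, cos φ = 0.845646, sin λ = -0.999858, cos λ = -0.016857.
ΔE = −sin λ·ΔX + cos λ·ΔY = −(-0.999858)·(463.2) + (-0.016857)·(-309.4) = 468.35 m.
ΔN = −sin φ cos λ·ΔX − sin φ sin λ·ΔY + cos φ·ΔZ = −(0.533744)(-0.016857)(463.2) − (0.533744)(-0.999858)(-309.4) + (0.845646)(147.1) = -36.55 m.
Horizontal magnitude = √(ΔE² + ΔN²) = √(468.35² + (-36.55)²) = 469.77 m.

469.8 m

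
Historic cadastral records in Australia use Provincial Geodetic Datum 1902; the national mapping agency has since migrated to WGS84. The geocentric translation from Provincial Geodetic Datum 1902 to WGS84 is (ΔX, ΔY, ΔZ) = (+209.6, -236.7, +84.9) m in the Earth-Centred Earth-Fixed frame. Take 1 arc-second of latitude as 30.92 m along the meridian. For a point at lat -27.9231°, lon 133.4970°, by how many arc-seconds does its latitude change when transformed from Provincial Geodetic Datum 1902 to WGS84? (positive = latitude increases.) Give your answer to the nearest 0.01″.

Δφ = -2.36″

sin φ = -0.468286, cos φ = 0.883577, sin λ = 0.725410, cos λ = -0.688317.
North component: ΔN = −sin φ cos λ·ΔX − sin φ sin λ·ΔY + cos φ·ΔZ = −(-0.468286)(-0.688317)(209.6) − (-0.468286)(0.725410)(-236.7) + (0.883577)(84.9) = -72.95 m.
1° of latitude spans 3600 × 30.92 = 111312 m, so Δφ = -72.95 / 111312 × 3600 = -2.359″.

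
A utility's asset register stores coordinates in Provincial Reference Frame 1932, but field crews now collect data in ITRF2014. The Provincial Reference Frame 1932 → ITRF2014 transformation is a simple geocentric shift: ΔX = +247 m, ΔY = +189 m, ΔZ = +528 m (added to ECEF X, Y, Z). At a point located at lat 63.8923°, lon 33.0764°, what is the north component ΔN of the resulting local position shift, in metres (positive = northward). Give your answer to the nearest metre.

ΔN = -46 m

At φ = 63.8923°, λ = 33.0764°: sin φ = 0.897968, cos φ = 0.440060, sin λ = 0.545757, cos λ = 0.837944.
ΔN = −sin φ cos λ·ΔX − sin φ sin λ·ΔY + cos φ·ΔZ = −(0.897968)(0.837944)(247) − (0.897968)(0.545757)(189) + (0.440060)(528) = -46.13 m.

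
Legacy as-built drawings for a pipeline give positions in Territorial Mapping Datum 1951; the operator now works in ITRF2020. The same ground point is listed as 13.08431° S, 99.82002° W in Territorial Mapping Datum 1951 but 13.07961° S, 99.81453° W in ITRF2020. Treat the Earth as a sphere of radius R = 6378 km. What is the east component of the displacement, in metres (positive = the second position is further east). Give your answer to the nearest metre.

Δφ = -13.07961° − -13.08431° = +0.00470°; Δλ = -99.81453° − -99.82002° = +0.00549°.
1° along a meridian = πR/180 = 111317 m.
ΔN = Δφ × 111317 = 523.2 m; ΔE = Δλ × 111317 × cos(-13.08431°) = +0.00549 × 111317 × 0.974038 = 595.3 m.

ΔE = 595 m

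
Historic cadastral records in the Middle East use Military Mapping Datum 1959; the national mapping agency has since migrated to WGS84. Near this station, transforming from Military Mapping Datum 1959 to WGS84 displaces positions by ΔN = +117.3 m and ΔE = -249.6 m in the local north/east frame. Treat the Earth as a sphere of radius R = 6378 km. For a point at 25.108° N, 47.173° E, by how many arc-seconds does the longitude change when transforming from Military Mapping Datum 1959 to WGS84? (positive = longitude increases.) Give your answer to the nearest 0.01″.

At latitude 25.108°, cos φ = 0.905510.
One radian of longitude at latitude φ spans R cos φ, so Δλ = ΔE / (R cos φ) = -249.6 / (6378000 × 0.905510) = -4.3218e-05 rad = -8.914″.

Δλ = -8.91″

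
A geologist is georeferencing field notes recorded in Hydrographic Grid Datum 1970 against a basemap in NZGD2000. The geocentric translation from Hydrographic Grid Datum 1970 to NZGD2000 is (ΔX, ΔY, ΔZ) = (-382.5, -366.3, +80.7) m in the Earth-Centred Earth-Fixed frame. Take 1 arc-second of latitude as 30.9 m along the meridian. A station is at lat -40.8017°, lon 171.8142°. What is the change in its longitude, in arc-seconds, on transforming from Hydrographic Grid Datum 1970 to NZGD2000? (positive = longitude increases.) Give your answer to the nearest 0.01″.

Δλ = 17.83″

sin φ = -0.653443, cos φ = 0.756976, sin λ = 0.142384, cos λ = -0.989812.
East component: ΔE = −sin λ·ΔX + cos λ·ΔY = −(0.142384)(-382.5) + (-0.989812)(-366.3) = 417.03 m.
1° of latitude spans 3600 × 30.90 = 111240 m; at latitude φ, 1° of longitude spans that × cos φ = 84206.0 m, so Δλ = 417.03 / 84206.0 × 3600 = 17.829″.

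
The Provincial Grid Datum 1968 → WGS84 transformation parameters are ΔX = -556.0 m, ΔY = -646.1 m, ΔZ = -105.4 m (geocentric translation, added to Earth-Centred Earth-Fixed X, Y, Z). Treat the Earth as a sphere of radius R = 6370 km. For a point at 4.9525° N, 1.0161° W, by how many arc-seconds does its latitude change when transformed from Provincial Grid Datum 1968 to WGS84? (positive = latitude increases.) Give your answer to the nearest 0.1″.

Δφ = -1.9″

sin φ = 0.086330, cos φ = 0.996267, sin λ = -0.017733, cos λ = 0.999843.
North component: ΔN = −sin φ cos λ·ΔX − sin φ sin λ·ΔY + cos φ·ΔZ = −(0.086330)(0.999843)(-556.0) − (0.086330)(-0.017733)(-646.1) + (0.996267)(-105.4) = -58.00 m.
1° of latitude spans πR/180 = 111177 m, so Δφ = -58.00 / 111177 × 3600 = -1.878″.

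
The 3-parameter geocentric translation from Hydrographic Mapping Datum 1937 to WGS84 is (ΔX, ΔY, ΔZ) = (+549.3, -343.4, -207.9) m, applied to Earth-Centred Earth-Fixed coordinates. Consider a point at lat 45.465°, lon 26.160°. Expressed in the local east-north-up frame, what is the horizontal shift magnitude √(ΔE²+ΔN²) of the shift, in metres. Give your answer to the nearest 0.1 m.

At φ = 45.465°, λ = 26.160°: sin φ = 0.712822, cos φ = 0.701345, sin λ = 0.440879, cos λ = 0.897566.
ΔE = −sin λ·ΔX + cos λ·ΔY = −(0.440879)·(549.3) + (0.897566)·(-343.4) = -550.40 m.
ΔN = −sin φ cos λ·ΔX − sin φ sin λ·ΔY + cos φ·ΔZ = −(0.712822)(0.897566)(549.3) − (0.712822)(0.440879)(-343.4) + (0.701345)(-207.9) = -389.33 m.
Horizontal magnitude = √(ΔE² + ΔN²) = √((-550.40)² + (-389.33)²) = 674.18 m.

674.2 m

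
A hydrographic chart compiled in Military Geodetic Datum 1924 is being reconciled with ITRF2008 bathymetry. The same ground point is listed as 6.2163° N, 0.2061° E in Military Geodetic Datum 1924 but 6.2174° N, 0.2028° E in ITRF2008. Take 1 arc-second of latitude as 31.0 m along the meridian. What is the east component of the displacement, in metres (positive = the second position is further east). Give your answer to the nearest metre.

ΔE = -366 m

Δφ = 6.2174° − 6.2163° = +0.0011°; Δλ = 0.2028° − 0.2061° = -0.0033°.
1° of latitude = 3600 × 31.00 = 111600 m.
ΔN = Δφ × 111600 = 122.8 m; ΔE = Δλ × 111600 × cos(6.2163°) = -0.0033 × 111600 × 0.994120 = -366.1 m.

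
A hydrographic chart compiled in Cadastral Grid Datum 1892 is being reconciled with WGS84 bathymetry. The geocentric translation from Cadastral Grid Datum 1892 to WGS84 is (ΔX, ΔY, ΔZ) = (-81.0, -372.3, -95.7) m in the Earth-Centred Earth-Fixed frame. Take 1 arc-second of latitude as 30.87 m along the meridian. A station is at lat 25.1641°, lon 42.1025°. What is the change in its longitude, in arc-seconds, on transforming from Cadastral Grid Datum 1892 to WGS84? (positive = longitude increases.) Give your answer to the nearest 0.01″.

sin φ = 0.425212, cos φ = 0.905094, sin λ = 0.670459, cos λ = 0.741947.
East component: ΔE = −sin λ·ΔX + cos λ·ΔY = −(0.670459)(-81.0) + (0.741947)(-372.3) = -221.92 m.
1° of latitude spans 3600 × 30.87 = 111132 m; at latitude φ, 1° of longitude spans that × cos φ = 100584.9 m, so Δλ = -221.92 / 100584.9 × 3600 = -7.943″.

Δλ = -7.94″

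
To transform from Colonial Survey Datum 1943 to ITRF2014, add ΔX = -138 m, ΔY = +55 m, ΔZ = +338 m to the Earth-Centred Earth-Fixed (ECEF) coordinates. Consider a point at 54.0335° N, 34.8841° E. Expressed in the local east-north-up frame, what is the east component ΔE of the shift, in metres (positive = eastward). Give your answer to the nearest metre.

ΔE = 124 m

At φ = 54.0335°, λ = 34.8841°: sin φ = 0.809361, cos φ = 0.587312, sin λ = 0.571918, cos λ = 0.820311.
ΔE = −sin λ·ΔX + cos λ·ΔY = −(0.571918)·(-138) + (0.820311)·(55) = 124.04 m.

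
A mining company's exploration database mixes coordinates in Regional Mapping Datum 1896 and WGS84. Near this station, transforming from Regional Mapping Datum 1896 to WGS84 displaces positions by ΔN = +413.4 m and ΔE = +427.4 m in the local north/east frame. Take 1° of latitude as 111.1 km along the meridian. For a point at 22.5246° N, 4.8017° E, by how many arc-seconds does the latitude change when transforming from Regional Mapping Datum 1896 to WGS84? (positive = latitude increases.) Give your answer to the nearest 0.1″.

1° of latitude = 111.1 km, so Δφ = 413.4 / 111100 = 0.0037210° = 13.395″.

Δφ = 13.4″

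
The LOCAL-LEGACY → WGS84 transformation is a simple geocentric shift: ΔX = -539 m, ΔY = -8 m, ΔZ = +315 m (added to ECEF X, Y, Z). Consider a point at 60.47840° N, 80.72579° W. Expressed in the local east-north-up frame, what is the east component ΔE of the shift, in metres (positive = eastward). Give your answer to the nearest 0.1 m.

ΔE = -533.2 m

At φ = 60.47840°, λ = -80.72579°: sin φ = 0.870170, cos φ = 0.492752, sin λ = -0.986928, cos λ = 0.161160.
ΔE = −sin λ·ΔX + cos λ·ΔY = −(-0.986928)·(-539) + (0.161160)·(-8) = -533.24 m.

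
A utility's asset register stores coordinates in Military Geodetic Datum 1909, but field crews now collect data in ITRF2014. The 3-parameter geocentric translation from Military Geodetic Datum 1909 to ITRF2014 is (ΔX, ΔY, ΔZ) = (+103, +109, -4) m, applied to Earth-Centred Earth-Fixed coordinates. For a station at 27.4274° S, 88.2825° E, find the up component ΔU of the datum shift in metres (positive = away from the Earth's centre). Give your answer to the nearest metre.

ΔU = 101 m

At φ = -27.4274°, λ = 88.2825°: sin φ = -0.460624, cos φ = 0.887595, sin λ = 0.999551, cos λ = 0.029972.
ΔU = cos φ cos λ·ΔX + cos φ sin λ·ΔY + sin φ·ΔZ = (0.887595)(0.029972)(103) + (0.887595)(0.999551)(109) + (-0.460624)(-4) = 101.29 m.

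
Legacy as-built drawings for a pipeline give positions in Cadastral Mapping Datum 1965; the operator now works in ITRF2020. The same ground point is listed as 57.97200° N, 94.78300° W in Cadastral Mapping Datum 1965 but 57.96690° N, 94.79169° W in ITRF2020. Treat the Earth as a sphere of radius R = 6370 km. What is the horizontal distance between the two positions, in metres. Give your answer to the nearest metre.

764 m

Δφ = 57.96690° − 57.97200° = -0.00510°; Δλ = -94.79169° − -94.78300° = -0.00869°.
1° along a meridian = πR/180 = 111177 m.
ΔN = Δφ × 111177 = -567.0 m; ΔE = Δλ × 111177 × cos(57.97200°) = -0.00869 × 111177 × 0.530334 = -512.4 m.
Distance = √(ΔE² + ΔN²) = √((-512.4)² + (-567.0)²) = 764.2 m.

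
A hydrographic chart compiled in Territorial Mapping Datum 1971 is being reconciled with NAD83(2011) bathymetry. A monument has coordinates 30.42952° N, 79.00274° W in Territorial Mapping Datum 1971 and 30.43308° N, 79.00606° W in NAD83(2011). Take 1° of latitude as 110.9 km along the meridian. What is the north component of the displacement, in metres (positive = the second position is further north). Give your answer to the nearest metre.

ΔN = 395 m

Δφ = 30.43308° − 30.42952° = +0.00356°; Δλ = -79.00606° − -79.00274° = -0.00332°.
ΔN = Δφ × 110900 = 394.8 m; ΔE = Δλ × 110900 × cos(30.42952°) = -0.00332 × 110900 × 0.862253 = -317.5 m.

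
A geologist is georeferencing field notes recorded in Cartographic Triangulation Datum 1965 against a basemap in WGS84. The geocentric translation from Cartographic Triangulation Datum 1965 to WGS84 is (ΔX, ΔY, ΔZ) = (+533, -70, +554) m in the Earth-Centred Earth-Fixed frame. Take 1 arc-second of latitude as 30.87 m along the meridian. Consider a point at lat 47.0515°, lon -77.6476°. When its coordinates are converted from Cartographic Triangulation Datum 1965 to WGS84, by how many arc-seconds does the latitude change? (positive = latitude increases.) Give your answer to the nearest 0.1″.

Δφ = 7.9″

sin φ = 0.731966, cos φ = 0.681341, sin λ = -0.976850, cos λ = 0.213924.
North component: ΔN = −sin φ cos λ·ΔX − sin φ sin λ·ΔY + cos φ·ΔZ = −(0.731966)(0.213924)(533) − (0.731966)(-0.976850)(-70) + (0.681341)(554) = 243.95 m.
1° of latitude spans 3600 × 30.87 = 111132 m, so Δφ = 243.95 / 111132 × 3600 = 7.903″.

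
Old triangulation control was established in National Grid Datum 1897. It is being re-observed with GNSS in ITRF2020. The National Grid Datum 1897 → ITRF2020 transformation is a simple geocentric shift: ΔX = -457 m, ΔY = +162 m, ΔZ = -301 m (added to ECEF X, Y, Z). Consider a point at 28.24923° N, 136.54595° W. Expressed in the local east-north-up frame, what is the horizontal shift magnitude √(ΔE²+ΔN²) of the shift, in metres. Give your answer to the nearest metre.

568 m

At φ = 28.24923°, λ = -136.54595°: sin φ = 0.473308, cos φ = 0.880897, sin λ = -0.687773, cos λ = -0.725926.
ΔE = −sin λ·ΔX + cos λ·ΔY = −(-0.687773)·(-457) + (-0.725926)·(162) = -431.91 m.
ΔN = −sin φ cos λ·ΔX − sin φ sin λ·ΔY + cos φ·ΔZ = −(0.473308)(-0.725926)(-457) − (0.473308)(-0.687773)(162) + (0.880897)(-301) = -369.43 m.
Horizontal magnitude = √(ΔE² + ΔN²) = √((-431.91)² + (-369.43)²) = 568.36 m.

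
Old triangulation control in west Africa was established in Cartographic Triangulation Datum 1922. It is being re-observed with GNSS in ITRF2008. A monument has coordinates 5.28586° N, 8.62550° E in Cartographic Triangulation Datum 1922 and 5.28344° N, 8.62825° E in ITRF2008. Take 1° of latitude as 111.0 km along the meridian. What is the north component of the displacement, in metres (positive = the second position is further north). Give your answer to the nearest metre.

ΔN = -269 m

Δφ = 5.28344° − 5.28586° = -0.00242°; Δλ = 8.62825° − 8.62550° = +0.00275°.
ΔN = Δφ × 111000 = -268.6 m; ΔE = Δλ × 111000 × cos(5.28586°) = +0.00275 × 111000 × 0.995747 = 304.0 m.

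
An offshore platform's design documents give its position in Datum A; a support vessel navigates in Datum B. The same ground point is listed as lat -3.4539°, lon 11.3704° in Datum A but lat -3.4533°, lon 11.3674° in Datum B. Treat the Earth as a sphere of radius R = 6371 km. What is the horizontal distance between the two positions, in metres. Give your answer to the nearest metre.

340 m

Δφ = -3.4533° − -3.4539° = +0.0006°; Δλ = 11.3674° − 11.3704° = -0.0030°.
1° along a meridian = πR/180 = 111195 m.
ΔN = Δφ × 111195 = 66.7 m; ΔE = Δλ × 111195 × cos(-3.4539°) = -0.0030 × 111195 × 0.998184 = -333.0 m.
Distance = √(ΔE² + ΔN²) = √((-333.0)² + 66.7²) = 339.6 m.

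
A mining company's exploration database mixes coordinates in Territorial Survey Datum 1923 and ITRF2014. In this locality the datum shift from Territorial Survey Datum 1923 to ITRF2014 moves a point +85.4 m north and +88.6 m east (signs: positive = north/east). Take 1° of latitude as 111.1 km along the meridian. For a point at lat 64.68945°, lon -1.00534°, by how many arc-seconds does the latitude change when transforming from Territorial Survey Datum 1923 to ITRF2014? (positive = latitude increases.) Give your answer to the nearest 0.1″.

1° of latitude = 111.1 km, so Δφ = 85.4 / 111100 = 0.0007687° = 2.767″.

Δφ = 2.8″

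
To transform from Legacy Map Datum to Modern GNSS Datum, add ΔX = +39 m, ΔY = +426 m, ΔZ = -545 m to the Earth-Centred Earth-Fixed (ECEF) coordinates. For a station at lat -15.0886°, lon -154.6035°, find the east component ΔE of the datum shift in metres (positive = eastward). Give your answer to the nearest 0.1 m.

ΔE = -368.1 m

At φ = -15.0886°, λ = -154.6035°: sin φ = -0.260312, cos φ = 0.965524, sin λ = -0.428880, cos λ = -0.903361.
ΔE = −sin λ·ΔX + cos λ·ΔY = −(-0.428880)·(39) + (-0.903361)·(426) = -368.11 m.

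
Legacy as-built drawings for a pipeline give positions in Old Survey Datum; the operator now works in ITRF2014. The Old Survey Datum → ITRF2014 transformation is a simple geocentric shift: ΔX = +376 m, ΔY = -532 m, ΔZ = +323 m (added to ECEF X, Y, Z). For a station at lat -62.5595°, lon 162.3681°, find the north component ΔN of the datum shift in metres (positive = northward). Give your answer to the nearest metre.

The local north axis is (−sin φ cos λ, −sin φ sin λ, cos φ), giving ΔN = -318.020 − 143.013 + 148.847 = -312.19 m.

ΔN = -312 m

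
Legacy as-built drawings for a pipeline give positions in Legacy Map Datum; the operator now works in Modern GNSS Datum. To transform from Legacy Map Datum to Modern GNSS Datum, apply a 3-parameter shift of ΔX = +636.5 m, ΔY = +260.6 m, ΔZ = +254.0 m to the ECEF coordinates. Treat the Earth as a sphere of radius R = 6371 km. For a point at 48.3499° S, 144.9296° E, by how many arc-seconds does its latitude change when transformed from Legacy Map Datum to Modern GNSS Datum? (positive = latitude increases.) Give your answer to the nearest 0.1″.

Δφ = -3.5″

sin φ = -0.747217, cos φ = 0.664580, sin λ = 0.574583, cos λ = -0.818447.
North component: ΔN = −sin φ cos λ·ΔX − sin φ sin λ·ΔY + cos φ·ΔZ = −(-0.747217)(-0.818447)(636.5) − (-0.747217)(0.574583)(260.6) + (0.664580)(254.0) = -108.57 m.
1° of latitude spans πR/180 = 111195 m, so Δφ = -108.57 / 111195 × 3600 = -3.515″.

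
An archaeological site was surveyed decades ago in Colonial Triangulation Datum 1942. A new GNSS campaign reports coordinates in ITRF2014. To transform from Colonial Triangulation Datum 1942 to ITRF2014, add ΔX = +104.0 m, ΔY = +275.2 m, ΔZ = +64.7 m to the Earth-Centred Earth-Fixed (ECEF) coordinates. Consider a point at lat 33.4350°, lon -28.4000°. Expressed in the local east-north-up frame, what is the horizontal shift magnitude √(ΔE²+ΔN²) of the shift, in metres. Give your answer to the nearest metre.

301 m

The local east axis at (φ, λ) is (−sin λ, cos λ, 0), so ΔE = −sin(-28.4000°)·104.0 + cos(-28.4000°)·275.2 = 291.54 m.
The local north axis is (−sin φ cos λ, −sin φ sin λ, cos φ), giving ΔN = -50.407 + 72.120 + 53.993 = 75.71 m.
Horizontal magnitude = √(ΔE² + ΔN²) = √(291.54² + 75.71²) = 301.21 m.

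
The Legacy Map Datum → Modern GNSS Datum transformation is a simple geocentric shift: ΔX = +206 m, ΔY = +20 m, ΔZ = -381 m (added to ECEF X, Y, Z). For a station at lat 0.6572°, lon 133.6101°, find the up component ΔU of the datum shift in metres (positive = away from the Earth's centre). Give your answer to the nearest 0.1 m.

At φ = 0.6572°, λ = 133.6101°: sin φ = 0.011470, cos φ = 0.999934, sin λ = 0.724050, cos λ = -0.689747.
ΔU = cos φ cos λ·ΔX + cos φ sin λ·ΔY + sin φ·ΔZ = (0.999934)(-0.689747)(206) + (0.999934)(0.724050)(20) + (0.011470)(-381) = -131.97 m.

ΔU = -132.0 m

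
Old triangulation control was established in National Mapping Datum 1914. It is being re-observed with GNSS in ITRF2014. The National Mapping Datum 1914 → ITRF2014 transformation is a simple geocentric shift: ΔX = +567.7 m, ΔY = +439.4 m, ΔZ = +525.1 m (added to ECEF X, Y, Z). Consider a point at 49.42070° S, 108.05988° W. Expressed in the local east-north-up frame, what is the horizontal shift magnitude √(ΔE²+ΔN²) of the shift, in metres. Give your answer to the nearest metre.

418 m

The local east axis at (φ, λ) is (−sin λ, cos λ, 0), so ΔE = −sin(-108.05988°)·567.7 + cos(-108.05988°)·439.4 = 403.51 m.
The local north axis is (−sin φ cos λ, −sin φ sin λ, cos φ), giving ΔN = -133.668 − 317.285 + 341.577 = -109.38 m.
Horizontal magnitude = √(ΔE² + ΔN²) = √(403.51² + (-109.38)²) = 418.07 m.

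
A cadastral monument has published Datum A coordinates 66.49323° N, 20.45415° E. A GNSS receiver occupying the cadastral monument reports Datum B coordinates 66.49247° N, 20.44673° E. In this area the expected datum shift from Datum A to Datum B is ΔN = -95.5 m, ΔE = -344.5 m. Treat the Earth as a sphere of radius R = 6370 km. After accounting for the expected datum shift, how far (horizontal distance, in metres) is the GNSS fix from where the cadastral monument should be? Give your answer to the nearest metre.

19 m

Observed coordinate differences: Δφ = -0.00076°, Δλ = -0.00742°.
Converting to metres (1° lat = 111177 m, cos φ = 0.398857): observed ΔN = -84.5 m, observed ΔE = -329.0 m.
Subtracting the expected shift leaves a residual of -84.5 − (-95.5) = 11.0 m north and -329.0 − (-344.5) = 15.5 m east.
Residual distance = √(11.0² + 15.5²) = 19.0 m.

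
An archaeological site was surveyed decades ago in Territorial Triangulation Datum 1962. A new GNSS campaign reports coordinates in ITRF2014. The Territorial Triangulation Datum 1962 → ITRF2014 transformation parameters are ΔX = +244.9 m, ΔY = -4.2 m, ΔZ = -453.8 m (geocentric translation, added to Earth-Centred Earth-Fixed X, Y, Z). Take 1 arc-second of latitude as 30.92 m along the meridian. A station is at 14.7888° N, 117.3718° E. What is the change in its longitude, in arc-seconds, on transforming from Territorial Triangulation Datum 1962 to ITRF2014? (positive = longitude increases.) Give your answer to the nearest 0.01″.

Δλ = -7.21″

sin φ = 0.255257, cos φ = 0.966873, sin λ = 0.888042, cos λ = -0.459763.
East component: ΔE = −sin λ·ΔX + cos λ·ΔY = −(0.888042)(244.9) + (-0.459763)(-4.2) = -215.55 m.
1° of latitude spans 3600 × 30.92 = 111312 m; at latitude φ, 1° of longitude spans that × cos φ = 107624.6 m, so Δλ = -215.55 / 107624.6 × 3600 = -7.210″.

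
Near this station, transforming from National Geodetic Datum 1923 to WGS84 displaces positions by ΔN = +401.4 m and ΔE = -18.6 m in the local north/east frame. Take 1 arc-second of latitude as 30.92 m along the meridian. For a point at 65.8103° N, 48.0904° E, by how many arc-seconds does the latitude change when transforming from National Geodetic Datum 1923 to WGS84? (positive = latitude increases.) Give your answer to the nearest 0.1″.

Δφ = 13.0″

1″ of latitude = 30.92 m, so Δφ = 401.4 / 30.92 = 12.982″.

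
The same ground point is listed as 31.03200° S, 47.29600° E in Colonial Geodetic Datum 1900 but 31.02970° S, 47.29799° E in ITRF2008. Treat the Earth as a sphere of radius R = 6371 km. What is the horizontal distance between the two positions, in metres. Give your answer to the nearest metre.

Δφ = -31.02970° − -31.03200° = +0.00230°; Δλ = 47.29799° − 47.29600° = +0.00199°.
1° along a meridian = πR/180 = 111195 m.
ΔN = Δφ × 111195 = 255.7 m; ΔE = Δλ × 111195 × cos(-31.03200°) = +0.00199 × 111195 × 0.856880 = 189.6 m.
Distance = √(ΔE² + ΔN²) = √(189.6² + 255.7²) = 318.4 m.

318 m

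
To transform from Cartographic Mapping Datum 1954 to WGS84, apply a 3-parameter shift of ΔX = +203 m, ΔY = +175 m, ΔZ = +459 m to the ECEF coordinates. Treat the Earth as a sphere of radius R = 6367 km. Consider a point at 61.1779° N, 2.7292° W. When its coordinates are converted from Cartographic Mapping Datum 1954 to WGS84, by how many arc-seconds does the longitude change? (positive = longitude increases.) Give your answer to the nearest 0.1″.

Δλ = 12.4″

sin φ = 0.876121, cos φ = 0.482092, sin λ = -0.047616, cos λ = 0.998866.
East component: ΔE = −sin λ·ΔX + cos λ·ΔY = −(-0.047616)(203) + (0.998866)(175) = 184.47 m.
1° of latitude spans πR/180 = 111125 m; at latitude φ, 1° of longitude spans that × cos φ = 53572.5 m, so Δλ = 184.47 / 53572.5 × 3600 = 12.396″.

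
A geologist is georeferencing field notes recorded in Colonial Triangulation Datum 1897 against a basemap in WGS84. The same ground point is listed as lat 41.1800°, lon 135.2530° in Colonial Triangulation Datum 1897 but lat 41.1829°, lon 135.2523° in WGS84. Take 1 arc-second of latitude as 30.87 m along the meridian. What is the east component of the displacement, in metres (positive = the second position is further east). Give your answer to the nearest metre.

Δφ = 41.1829° − 41.1800° = +0.0029°; Δλ = 135.2523° − 135.2530° = -0.0007°.
1° of latitude = 3600 × 30.87 = 111132 m.
ΔN = Δφ × 111132 = 322.3 m; ΔE = Δλ × 111132 × cos(41.1800°) = -0.0007 × 111132 × 0.752645 = -58.6 m.

ΔE = -59 m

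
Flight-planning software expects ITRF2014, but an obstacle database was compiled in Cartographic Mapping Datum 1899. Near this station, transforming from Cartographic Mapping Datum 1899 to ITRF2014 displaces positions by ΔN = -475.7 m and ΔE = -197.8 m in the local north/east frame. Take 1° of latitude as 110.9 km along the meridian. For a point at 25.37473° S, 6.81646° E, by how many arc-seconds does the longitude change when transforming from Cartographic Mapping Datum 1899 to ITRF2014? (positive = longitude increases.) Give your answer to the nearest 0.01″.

Δλ = -7.11″

At latitude -25.37473°, cos φ = 0.903524.
1° of longitude at this latitude = 110.9 × cos φ = 100.20 km, so Δλ = -197.8 / 100200.9 = -0.0019740° = -7.107″.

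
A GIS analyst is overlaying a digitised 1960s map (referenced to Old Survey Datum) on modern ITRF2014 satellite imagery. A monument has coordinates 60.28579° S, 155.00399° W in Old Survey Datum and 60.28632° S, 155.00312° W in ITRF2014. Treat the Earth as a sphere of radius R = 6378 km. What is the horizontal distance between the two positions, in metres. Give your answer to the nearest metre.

Δφ = -60.28632° − -60.28579° = -0.00053°; Δλ = -155.00312° − -155.00399° = +0.00087°.
1° along a meridian = πR/180 = 111317 m.
ΔN = Δφ × 111317 = -59.0 m; ΔE = Δλ × 111317 × cos(-60.28579°) = +0.00087 × 111317 × 0.495674 = 48.0 m.
Distance = √(ΔE² + ΔN²) = √(48.0² + (-59.0)²) = 76.1 m.

76 m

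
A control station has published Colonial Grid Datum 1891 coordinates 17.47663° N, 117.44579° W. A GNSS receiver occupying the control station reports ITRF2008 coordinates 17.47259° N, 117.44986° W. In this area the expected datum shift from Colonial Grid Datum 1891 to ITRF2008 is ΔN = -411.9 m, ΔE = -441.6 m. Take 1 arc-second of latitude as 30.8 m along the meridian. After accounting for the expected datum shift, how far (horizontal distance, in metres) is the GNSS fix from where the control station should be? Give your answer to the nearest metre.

Observed coordinate differences: Δφ = -0.00404°, Δλ = -0.00407°.
Converting to metres (1° lat = 110880 m, cos φ = 0.953840): observed ΔN = -448.0 m, observed ΔE = -430.5 m.
Subtracting the expected shift leaves a residual of -448.0 − (-411.9) = -36.1 m north and -430.5 − (-441.6) = 11.1 m east.
Residual distance = √((-36.1)² + 11.1²) = 37.7 m.

38 m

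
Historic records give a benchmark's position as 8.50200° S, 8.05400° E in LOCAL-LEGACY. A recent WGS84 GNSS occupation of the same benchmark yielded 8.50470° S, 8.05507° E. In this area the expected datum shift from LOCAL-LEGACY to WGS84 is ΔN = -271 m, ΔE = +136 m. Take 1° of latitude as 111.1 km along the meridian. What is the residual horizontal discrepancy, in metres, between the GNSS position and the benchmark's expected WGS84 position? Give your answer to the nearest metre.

34 m

Observed coordinate differences: Δφ = -0.00270°, Δλ = +0.00107°.
Converting to metres (1° lat = 111100 m, cos φ = 0.989011): observed ΔN = -300.0 m, observed ΔE = 117.6 m.
Subtracting the expected shift leaves a residual of -300.0 − (-271) = -29.0 m north and 117.6 − (136) = -18.4 m east.
Residual distance = √((-29.0)² + (-18.4)²) = 34.3 m.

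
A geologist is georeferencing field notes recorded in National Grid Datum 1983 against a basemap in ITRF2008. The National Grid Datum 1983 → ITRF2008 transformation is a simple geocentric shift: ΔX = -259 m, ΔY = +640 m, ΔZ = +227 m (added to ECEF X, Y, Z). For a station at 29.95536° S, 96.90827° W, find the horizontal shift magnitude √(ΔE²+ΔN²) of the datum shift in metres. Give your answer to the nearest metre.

350 m

The local east axis at (φ, λ) is (−sin λ, cos λ, 0), so ΔE = −sin(-96.90827°)·(-259) + cos(-96.90827°)·640 = -334.10 m.
The local north axis is (−sin φ cos λ, −sin φ sin λ, cos φ), giving ΔN = 15.555 − 317.248 + 196.676 = -105.02 m.
Horizontal magnitude = √(ΔE² + ΔN²) = √((-334.10)² + (-105.02)²) = 350.22 m.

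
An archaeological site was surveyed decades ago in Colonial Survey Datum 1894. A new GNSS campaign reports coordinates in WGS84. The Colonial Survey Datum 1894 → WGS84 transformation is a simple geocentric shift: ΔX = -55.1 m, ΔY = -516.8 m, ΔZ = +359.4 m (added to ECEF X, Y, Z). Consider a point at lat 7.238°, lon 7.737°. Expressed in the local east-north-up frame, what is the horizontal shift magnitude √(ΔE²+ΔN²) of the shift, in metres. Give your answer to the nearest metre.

627 m

The local east axis at (φ, λ) is (−sin λ, cos λ, 0), so ΔE = −sin(7.737°)·(-55.1) + cos(7.737°)·(-516.8) = -504.68 m.
The local north axis is (−sin φ cos λ, −sin φ sin λ, cos φ), giving ΔN = 6.879 + 8.766 + 356.536 = 372.18 m.
Horizontal magnitude = √(ΔE² + ΔN²) = √((-504.68)² + 372.18²) = 627.07 m.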